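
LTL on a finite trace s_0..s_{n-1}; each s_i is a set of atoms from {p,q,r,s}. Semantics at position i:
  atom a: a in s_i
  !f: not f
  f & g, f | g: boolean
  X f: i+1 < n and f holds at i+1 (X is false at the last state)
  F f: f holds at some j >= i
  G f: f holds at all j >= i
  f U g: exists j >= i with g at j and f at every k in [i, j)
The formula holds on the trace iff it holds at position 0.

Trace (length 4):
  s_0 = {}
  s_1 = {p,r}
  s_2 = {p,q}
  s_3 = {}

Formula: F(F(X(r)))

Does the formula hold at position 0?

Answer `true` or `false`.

Answer: true

Derivation:
s_0={}: F(F(X(r)))=True F(X(r))=True X(r)=True r=False
s_1={p,r}: F(F(X(r)))=False F(X(r))=False X(r)=False r=True
s_2={p,q}: F(F(X(r)))=False F(X(r))=False X(r)=False r=False
s_3={}: F(F(X(r)))=False F(X(r))=False X(r)=False r=False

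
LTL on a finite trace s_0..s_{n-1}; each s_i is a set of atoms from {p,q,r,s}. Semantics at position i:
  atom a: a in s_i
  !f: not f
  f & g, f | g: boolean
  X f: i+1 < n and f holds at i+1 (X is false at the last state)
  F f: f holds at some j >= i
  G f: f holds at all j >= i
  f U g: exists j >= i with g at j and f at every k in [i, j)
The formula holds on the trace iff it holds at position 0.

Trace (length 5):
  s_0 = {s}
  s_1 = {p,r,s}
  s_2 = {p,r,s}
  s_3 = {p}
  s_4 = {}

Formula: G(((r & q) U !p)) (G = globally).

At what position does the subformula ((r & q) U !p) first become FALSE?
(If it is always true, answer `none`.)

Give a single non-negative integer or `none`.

s_0={s}: ((r & q) U !p)=True (r & q)=False r=False q=False !p=True p=False
s_1={p,r,s}: ((r & q) U !p)=False (r & q)=False r=True q=False !p=False p=True
s_2={p,r,s}: ((r & q) U !p)=False (r & q)=False r=True q=False !p=False p=True
s_3={p}: ((r & q) U !p)=False (r & q)=False r=False q=False !p=False p=True
s_4={}: ((r & q) U !p)=True (r & q)=False r=False q=False !p=True p=False
G(((r & q) U !p)) holds globally = False
First violation at position 1.

Answer: 1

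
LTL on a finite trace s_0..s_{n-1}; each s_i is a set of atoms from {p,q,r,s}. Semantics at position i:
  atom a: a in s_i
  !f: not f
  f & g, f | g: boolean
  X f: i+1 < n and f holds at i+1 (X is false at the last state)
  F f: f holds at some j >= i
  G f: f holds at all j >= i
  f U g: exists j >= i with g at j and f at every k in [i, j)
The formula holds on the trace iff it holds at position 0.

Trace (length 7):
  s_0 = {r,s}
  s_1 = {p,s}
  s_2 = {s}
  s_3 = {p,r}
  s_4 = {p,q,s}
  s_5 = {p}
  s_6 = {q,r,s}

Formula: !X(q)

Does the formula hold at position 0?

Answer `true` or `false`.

s_0={r,s}: !X(q)=True X(q)=False q=False
s_1={p,s}: !X(q)=True X(q)=False q=False
s_2={s}: !X(q)=True X(q)=False q=False
s_3={p,r}: !X(q)=False X(q)=True q=False
s_4={p,q,s}: !X(q)=True X(q)=False q=True
s_5={p}: !X(q)=False X(q)=True q=False
s_6={q,r,s}: !X(q)=True X(q)=False q=True

Answer: true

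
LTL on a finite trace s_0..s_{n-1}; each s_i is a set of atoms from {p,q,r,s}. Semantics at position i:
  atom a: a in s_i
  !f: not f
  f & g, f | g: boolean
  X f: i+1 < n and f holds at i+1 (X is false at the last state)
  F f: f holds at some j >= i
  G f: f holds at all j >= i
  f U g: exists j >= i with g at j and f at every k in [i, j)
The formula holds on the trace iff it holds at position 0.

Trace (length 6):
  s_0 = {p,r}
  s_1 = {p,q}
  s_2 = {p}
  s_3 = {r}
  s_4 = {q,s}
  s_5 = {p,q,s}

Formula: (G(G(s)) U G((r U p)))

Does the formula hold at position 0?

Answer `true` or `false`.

s_0={p,r}: (G(G(s)) U G((r U p)))=False G(G(s))=False G(s)=False s=False G((r U p))=False (r U p)=True r=True p=True
s_1={p,q}: (G(G(s)) U G((r U p)))=False G(G(s))=False G(s)=False s=False G((r U p))=False (r U p)=True r=False p=True
s_2={p}: (G(G(s)) U G((r U p)))=False G(G(s))=False G(s)=False s=False G((r U p))=False (r U p)=True r=False p=True
s_3={r}: (G(G(s)) U G((r U p)))=False G(G(s))=False G(s)=False s=False G((r U p))=False (r U p)=False r=True p=False
s_4={q,s}: (G(G(s)) U G((r U p)))=True G(G(s))=True G(s)=True s=True G((r U p))=False (r U p)=False r=False p=False
s_5={p,q,s}: (G(G(s)) U G((r U p)))=True G(G(s))=True G(s)=True s=True G((r U p))=True (r U p)=True r=False p=True

Answer: false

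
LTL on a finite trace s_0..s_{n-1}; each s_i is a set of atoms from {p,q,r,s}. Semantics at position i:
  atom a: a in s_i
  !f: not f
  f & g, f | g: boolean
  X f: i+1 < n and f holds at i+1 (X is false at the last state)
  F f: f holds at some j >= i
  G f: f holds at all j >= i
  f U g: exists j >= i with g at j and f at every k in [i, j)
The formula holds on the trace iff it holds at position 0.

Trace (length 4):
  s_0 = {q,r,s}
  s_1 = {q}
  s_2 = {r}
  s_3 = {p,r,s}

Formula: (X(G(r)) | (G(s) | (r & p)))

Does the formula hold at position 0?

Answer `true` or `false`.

s_0={q,r,s}: (X(G(r)) | (G(s) | (r & p)))=False X(G(r))=False G(r)=False r=True (G(s) | (r & p))=False G(s)=False s=True (r & p)=False p=False
s_1={q}: (X(G(r)) | (G(s) | (r & p)))=True X(G(r))=True G(r)=False r=False (G(s) | (r & p))=False G(s)=False s=False (r & p)=False p=False
s_2={r}: (X(G(r)) | (G(s) | (r & p)))=True X(G(r))=True G(r)=True r=True (G(s) | (r & p))=False G(s)=False s=False (r & p)=False p=False
s_3={p,r,s}: (X(G(r)) | (G(s) | (r & p)))=True X(G(r))=False G(r)=True r=True (G(s) | (r & p))=True G(s)=True s=True (r & p)=True p=True

Answer: false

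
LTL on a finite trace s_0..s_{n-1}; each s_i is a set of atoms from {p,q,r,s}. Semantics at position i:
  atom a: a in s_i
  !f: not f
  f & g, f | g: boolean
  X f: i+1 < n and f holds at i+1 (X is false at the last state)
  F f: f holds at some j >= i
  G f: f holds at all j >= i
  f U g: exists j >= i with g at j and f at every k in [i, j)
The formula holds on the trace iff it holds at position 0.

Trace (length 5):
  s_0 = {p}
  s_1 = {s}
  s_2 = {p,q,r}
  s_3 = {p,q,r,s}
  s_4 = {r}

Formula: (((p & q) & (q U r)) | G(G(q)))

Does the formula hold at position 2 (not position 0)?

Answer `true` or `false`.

Answer: true

Derivation:
s_0={p}: (((p & q) & (q U r)) | G(G(q)))=False ((p & q) & (q U r))=False (p & q)=False p=True q=False (q U r)=False r=False G(G(q))=False G(q)=False
s_1={s}: (((p & q) & (q U r)) | G(G(q)))=False ((p & q) & (q U r))=False (p & q)=False p=False q=False (q U r)=False r=False G(G(q))=False G(q)=False
s_2={p,q,r}: (((p & q) & (q U r)) | G(G(q)))=True ((p & q) & (q U r))=True (p & q)=True p=True q=True (q U r)=True r=True G(G(q))=False G(q)=False
s_3={p,q,r,s}: (((p & q) & (q U r)) | G(G(q)))=True ((p & q) & (q U r))=True (p & q)=True p=True q=True (q U r)=True r=True G(G(q))=False G(q)=False
s_4={r}: (((p & q) & (q U r)) | G(G(q)))=False ((p & q) & (q U r))=False (p & q)=False p=False q=False (q U r)=True r=True G(G(q))=False G(q)=False
Evaluating at position 2: result = True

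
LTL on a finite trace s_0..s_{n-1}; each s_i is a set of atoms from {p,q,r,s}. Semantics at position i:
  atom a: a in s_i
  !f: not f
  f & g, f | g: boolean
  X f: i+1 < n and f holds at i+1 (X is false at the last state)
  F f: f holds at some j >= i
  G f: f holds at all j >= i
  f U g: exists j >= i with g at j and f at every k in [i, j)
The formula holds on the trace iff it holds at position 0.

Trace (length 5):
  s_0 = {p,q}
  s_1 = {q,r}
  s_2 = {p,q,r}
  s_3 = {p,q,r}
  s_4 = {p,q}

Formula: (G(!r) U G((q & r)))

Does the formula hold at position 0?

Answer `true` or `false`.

s_0={p,q}: (G(!r) U G((q & r)))=False G(!r)=False !r=True r=False G((q & r))=False (q & r)=False q=True
s_1={q,r}: (G(!r) U G((q & r)))=False G(!r)=False !r=False r=True G((q & r))=False (q & r)=True q=True
s_2={p,q,r}: (G(!r) U G((q & r)))=False G(!r)=False !r=False r=True G((q & r))=False (q & r)=True q=True
s_3={p,q,r}: (G(!r) U G((q & r)))=False G(!r)=False !r=False r=True G((q & r))=False (q & r)=True q=True
s_4={p,q}: (G(!r) U G((q & r)))=False G(!r)=True !r=True r=False G((q & r))=False (q & r)=False q=True

Answer: false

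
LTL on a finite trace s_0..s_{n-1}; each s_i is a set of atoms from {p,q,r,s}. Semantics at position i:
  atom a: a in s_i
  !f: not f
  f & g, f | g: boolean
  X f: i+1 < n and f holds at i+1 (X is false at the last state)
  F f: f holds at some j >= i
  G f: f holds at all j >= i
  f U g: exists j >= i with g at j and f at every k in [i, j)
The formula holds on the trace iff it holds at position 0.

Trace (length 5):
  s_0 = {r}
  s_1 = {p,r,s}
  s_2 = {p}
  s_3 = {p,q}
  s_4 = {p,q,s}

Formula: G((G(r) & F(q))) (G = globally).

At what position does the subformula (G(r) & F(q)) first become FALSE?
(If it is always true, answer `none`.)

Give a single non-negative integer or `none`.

s_0={r}: (G(r) & F(q))=False G(r)=False r=True F(q)=True q=False
s_1={p,r,s}: (G(r) & F(q))=False G(r)=False r=True F(q)=True q=False
s_2={p}: (G(r) & F(q))=False G(r)=False r=False F(q)=True q=False
s_3={p,q}: (G(r) & F(q))=False G(r)=False r=False F(q)=True q=True
s_4={p,q,s}: (G(r) & F(q))=False G(r)=False r=False F(q)=True q=True
G((G(r) & F(q))) holds globally = False
First violation at position 0.

Answer: 0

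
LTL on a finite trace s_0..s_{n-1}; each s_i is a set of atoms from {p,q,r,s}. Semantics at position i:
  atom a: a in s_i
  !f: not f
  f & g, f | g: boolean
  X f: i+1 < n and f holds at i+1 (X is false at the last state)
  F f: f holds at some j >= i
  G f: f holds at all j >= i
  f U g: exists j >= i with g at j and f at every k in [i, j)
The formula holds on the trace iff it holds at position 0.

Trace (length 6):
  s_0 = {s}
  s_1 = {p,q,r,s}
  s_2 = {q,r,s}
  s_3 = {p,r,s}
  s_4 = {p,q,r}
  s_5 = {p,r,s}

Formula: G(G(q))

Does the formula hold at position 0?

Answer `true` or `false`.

Answer: false

Derivation:
s_0={s}: G(G(q))=False G(q)=False q=False
s_1={p,q,r,s}: G(G(q))=False G(q)=False q=True
s_2={q,r,s}: G(G(q))=False G(q)=False q=True
s_3={p,r,s}: G(G(q))=False G(q)=False q=False
s_4={p,q,r}: G(G(q))=False G(q)=False q=True
s_5={p,r,s}: G(G(q))=False G(q)=False q=False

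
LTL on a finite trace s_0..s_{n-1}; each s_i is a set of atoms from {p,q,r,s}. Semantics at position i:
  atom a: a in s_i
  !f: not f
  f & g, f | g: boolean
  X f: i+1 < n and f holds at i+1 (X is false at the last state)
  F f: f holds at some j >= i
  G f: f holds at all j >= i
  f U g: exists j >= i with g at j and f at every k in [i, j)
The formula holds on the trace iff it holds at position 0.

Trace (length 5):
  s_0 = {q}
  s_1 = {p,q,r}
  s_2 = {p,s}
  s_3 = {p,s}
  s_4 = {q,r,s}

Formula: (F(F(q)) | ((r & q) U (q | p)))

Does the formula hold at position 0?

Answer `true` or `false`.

Answer: true

Derivation:
s_0={q}: (F(F(q)) | ((r & q) U (q | p)))=True F(F(q))=True F(q)=True q=True ((r & q) U (q | p))=True (r & q)=False r=False (q | p)=True p=False
s_1={p,q,r}: (F(F(q)) | ((r & q) U (q | p)))=True F(F(q))=True F(q)=True q=True ((r & q) U (q | p))=True (r & q)=True r=True (q | p)=True p=True
s_2={p,s}: (F(F(q)) | ((r & q) U (q | p)))=True F(F(q))=True F(q)=True q=False ((r & q) U (q | p))=True (r & q)=False r=False (q | p)=True p=True
s_3={p,s}: (F(F(q)) | ((r & q) U (q | p)))=True F(F(q))=True F(q)=True q=False ((r & q) U (q | p))=True (r & q)=False r=False (q | p)=True p=True
s_4={q,r,s}: (F(F(q)) | ((r & q) U (q | p)))=True F(F(q))=True F(q)=True q=True ((r & q) U (q | p))=True (r & q)=True r=True (q | p)=True p=False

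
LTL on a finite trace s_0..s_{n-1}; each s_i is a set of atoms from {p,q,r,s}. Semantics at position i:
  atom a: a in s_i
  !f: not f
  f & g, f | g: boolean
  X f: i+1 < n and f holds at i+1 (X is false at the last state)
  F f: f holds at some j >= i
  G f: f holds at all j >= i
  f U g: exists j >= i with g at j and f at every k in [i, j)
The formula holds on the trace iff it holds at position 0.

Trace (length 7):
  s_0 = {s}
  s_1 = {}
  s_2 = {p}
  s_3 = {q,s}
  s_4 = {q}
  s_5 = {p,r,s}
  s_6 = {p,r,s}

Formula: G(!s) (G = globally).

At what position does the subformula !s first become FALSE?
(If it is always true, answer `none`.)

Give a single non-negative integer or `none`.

s_0={s}: !s=False s=True
s_1={}: !s=True s=False
s_2={p}: !s=True s=False
s_3={q,s}: !s=False s=True
s_4={q}: !s=True s=False
s_5={p,r,s}: !s=False s=True
s_6={p,r,s}: !s=False s=True
G(!s) holds globally = False
First violation at position 0.

Answer: 0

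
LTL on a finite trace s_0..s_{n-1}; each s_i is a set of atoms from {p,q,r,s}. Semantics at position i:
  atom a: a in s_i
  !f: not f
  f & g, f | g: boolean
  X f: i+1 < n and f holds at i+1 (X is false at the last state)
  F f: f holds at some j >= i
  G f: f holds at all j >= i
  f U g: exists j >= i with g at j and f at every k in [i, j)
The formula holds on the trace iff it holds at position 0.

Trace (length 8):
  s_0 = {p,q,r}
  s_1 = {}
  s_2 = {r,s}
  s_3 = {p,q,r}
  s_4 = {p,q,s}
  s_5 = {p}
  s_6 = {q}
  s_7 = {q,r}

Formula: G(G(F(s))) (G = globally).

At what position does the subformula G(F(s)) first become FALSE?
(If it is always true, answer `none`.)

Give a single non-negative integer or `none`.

s_0={p,q,r}: G(F(s))=False F(s)=True s=False
s_1={}: G(F(s))=False F(s)=True s=False
s_2={r,s}: G(F(s))=False F(s)=True s=True
s_3={p,q,r}: G(F(s))=False F(s)=True s=False
s_4={p,q,s}: G(F(s))=False F(s)=True s=True
s_5={p}: G(F(s))=False F(s)=False s=False
s_6={q}: G(F(s))=False F(s)=False s=False
s_7={q,r}: G(F(s))=False F(s)=False s=False
G(G(F(s))) holds globally = False
First violation at position 0.

Answer: 0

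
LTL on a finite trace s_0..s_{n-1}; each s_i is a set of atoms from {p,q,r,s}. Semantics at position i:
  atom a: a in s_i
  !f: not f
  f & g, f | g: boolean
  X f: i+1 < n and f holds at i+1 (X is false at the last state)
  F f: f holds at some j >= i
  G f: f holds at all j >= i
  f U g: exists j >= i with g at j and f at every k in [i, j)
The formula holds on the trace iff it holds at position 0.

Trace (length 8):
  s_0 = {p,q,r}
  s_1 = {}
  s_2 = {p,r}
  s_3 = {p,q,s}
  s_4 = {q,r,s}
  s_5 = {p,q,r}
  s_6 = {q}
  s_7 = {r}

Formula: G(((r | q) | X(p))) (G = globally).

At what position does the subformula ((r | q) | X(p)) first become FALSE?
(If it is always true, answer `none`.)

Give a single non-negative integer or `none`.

s_0={p,q,r}: ((r | q) | X(p))=True (r | q)=True r=True q=True X(p)=False p=True
s_1={}: ((r | q) | X(p))=True (r | q)=False r=False q=False X(p)=True p=False
s_2={p,r}: ((r | q) | X(p))=True (r | q)=True r=True q=False X(p)=True p=True
s_3={p,q,s}: ((r | q) | X(p))=True (r | q)=True r=False q=True X(p)=False p=True
s_4={q,r,s}: ((r | q) | X(p))=True (r | q)=True r=True q=True X(p)=True p=False
s_5={p,q,r}: ((r | q) | X(p))=True (r | q)=True r=True q=True X(p)=False p=True
s_6={q}: ((r | q) | X(p))=True (r | q)=True r=False q=True X(p)=False p=False
s_7={r}: ((r | q) | X(p))=True (r | q)=True r=True q=False X(p)=False p=False
G(((r | q) | X(p))) holds globally = True
No violation — formula holds at every position.

Answer: none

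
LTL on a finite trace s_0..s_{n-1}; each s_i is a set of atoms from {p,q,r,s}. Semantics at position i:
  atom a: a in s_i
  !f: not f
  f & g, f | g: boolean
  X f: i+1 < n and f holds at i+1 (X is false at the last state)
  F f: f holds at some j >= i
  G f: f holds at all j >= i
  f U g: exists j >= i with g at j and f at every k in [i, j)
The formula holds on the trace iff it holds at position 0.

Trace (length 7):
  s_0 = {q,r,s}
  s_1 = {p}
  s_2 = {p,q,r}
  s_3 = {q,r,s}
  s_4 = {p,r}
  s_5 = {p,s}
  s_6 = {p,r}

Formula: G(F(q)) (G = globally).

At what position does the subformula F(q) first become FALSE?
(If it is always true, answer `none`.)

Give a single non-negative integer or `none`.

Answer: 4

Derivation:
s_0={q,r,s}: F(q)=True q=True
s_1={p}: F(q)=True q=False
s_2={p,q,r}: F(q)=True q=True
s_3={q,r,s}: F(q)=True q=True
s_4={p,r}: F(q)=False q=False
s_5={p,s}: F(q)=False q=False
s_6={p,r}: F(q)=False q=False
G(F(q)) holds globally = False
First violation at position 4.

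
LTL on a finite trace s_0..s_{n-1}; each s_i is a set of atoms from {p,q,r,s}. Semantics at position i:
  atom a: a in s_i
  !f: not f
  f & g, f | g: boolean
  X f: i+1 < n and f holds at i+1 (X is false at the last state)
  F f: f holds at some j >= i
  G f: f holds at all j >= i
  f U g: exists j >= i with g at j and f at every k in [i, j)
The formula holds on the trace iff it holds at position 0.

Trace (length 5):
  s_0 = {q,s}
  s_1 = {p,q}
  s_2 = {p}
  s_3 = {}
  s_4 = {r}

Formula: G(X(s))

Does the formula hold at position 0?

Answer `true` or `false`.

Answer: false

Derivation:
s_0={q,s}: G(X(s))=False X(s)=False s=True
s_1={p,q}: G(X(s))=False X(s)=False s=False
s_2={p}: G(X(s))=False X(s)=False s=False
s_3={}: G(X(s))=False X(s)=False s=False
s_4={r}: G(X(s))=False X(s)=False s=False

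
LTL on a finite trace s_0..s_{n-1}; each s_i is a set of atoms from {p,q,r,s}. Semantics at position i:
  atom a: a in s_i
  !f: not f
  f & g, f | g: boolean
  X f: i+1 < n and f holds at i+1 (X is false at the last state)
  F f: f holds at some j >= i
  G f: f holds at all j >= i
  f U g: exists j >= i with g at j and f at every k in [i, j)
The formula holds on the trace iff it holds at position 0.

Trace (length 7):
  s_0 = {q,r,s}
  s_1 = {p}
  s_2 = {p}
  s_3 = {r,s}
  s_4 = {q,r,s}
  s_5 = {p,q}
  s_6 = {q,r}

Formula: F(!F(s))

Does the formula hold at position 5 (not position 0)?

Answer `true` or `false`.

s_0={q,r,s}: F(!F(s))=True !F(s)=False F(s)=True s=True
s_1={p}: F(!F(s))=True !F(s)=False F(s)=True s=False
s_2={p}: F(!F(s))=True !F(s)=False F(s)=True s=False
s_3={r,s}: F(!F(s))=True !F(s)=False F(s)=True s=True
s_4={q,r,s}: F(!F(s))=True !F(s)=False F(s)=True s=True
s_5={p,q}: F(!F(s))=True !F(s)=True F(s)=False s=False
s_6={q,r}: F(!F(s))=True !F(s)=True F(s)=False s=False
Evaluating at position 5: result = True

Answer: true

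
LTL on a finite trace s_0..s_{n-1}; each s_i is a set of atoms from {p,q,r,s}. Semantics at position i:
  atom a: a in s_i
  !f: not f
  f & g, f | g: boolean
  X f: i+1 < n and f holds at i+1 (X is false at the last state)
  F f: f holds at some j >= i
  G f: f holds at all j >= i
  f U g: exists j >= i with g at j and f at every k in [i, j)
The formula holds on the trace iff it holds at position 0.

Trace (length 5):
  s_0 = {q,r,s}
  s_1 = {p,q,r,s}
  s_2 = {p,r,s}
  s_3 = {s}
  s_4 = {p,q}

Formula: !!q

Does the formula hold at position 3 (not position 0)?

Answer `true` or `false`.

Answer: false

Derivation:
s_0={q,r,s}: !!q=True !q=False q=True
s_1={p,q,r,s}: !!q=True !q=False q=True
s_2={p,r,s}: !!q=False !q=True q=False
s_3={s}: !!q=False !q=True q=False
s_4={p,q}: !!q=True !q=False q=True
Evaluating at position 3: result = False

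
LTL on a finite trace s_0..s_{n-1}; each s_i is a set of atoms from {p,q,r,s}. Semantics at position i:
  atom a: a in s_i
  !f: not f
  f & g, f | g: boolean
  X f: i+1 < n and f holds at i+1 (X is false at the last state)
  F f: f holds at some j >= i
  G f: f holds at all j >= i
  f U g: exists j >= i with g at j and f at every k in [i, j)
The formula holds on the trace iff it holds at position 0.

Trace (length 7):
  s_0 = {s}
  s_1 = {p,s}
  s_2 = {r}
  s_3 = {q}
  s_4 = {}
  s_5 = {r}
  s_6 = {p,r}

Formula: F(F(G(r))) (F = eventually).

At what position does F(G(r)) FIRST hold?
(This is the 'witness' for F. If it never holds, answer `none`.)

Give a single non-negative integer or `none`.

Answer: 0

Derivation:
s_0={s}: F(G(r))=True G(r)=False r=False
s_1={p,s}: F(G(r))=True G(r)=False r=False
s_2={r}: F(G(r))=True G(r)=False r=True
s_3={q}: F(G(r))=True G(r)=False r=False
s_4={}: F(G(r))=True G(r)=False r=False
s_5={r}: F(G(r))=True G(r)=True r=True
s_6={p,r}: F(G(r))=True G(r)=True r=True
F(F(G(r))) holds; first witness at position 0.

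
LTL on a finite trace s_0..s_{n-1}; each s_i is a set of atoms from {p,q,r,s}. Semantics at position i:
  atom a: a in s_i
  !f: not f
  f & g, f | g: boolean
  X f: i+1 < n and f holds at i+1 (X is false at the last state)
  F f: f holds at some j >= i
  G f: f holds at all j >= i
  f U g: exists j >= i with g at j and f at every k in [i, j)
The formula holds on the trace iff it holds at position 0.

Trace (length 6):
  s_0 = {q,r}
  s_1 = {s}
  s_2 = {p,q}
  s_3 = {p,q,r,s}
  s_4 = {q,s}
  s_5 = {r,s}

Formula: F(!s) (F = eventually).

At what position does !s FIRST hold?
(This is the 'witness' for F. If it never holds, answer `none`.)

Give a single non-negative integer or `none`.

s_0={q,r}: !s=True s=False
s_1={s}: !s=False s=True
s_2={p,q}: !s=True s=False
s_3={p,q,r,s}: !s=False s=True
s_4={q,s}: !s=False s=True
s_5={r,s}: !s=False s=True
F(!s) holds; first witness at position 0.

Answer: 0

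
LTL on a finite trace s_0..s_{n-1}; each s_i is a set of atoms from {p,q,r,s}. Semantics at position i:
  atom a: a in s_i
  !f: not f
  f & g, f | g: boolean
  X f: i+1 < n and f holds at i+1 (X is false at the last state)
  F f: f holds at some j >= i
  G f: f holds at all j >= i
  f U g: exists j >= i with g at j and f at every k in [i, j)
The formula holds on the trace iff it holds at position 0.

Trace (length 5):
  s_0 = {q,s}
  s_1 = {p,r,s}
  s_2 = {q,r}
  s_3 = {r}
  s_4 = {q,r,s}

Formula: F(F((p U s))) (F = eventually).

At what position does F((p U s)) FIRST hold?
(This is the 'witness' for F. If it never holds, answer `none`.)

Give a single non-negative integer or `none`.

s_0={q,s}: F((p U s))=True (p U s)=True p=False s=True
s_1={p,r,s}: F((p U s))=True (p U s)=True p=True s=True
s_2={q,r}: F((p U s))=True (p U s)=False p=False s=False
s_3={r}: F((p U s))=True (p U s)=False p=False s=False
s_4={q,r,s}: F((p U s))=True (p U s)=True p=False s=True
F(F((p U s))) holds; first witness at position 0.

Answer: 0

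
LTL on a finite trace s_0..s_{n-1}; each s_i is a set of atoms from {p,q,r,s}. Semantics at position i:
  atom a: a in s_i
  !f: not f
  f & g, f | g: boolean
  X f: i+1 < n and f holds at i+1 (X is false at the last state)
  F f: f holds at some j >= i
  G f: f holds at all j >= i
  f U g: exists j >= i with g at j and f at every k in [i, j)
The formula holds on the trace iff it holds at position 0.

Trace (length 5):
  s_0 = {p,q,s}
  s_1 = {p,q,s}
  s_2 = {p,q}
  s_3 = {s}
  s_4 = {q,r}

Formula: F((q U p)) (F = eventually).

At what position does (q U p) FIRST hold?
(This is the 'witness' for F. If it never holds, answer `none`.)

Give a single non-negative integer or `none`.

Answer: 0

Derivation:
s_0={p,q,s}: (q U p)=True q=True p=True
s_1={p,q,s}: (q U p)=True q=True p=True
s_2={p,q}: (q U p)=True q=True p=True
s_3={s}: (q U p)=False q=False p=False
s_4={q,r}: (q U p)=False q=True p=False
F((q U p)) holds; first witness at position 0.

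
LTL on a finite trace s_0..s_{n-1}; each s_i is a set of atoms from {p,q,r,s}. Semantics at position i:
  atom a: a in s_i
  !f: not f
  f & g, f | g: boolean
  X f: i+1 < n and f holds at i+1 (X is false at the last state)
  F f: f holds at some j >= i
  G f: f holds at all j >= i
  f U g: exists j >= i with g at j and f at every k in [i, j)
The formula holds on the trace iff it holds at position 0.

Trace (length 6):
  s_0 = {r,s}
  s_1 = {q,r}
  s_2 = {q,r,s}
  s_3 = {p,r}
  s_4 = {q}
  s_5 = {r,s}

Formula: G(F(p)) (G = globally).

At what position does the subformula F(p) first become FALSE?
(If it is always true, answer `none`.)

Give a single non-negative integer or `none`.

Answer: 4

Derivation:
s_0={r,s}: F(p)=True p=False
s_1={q,r}: F(p)=True p=False
s_2={q,r,s}: F(p)=True p=False
s_3={p,r}: F(p)=True p=True
s_4={q}: F(p)=False p=False
s_5={r,s}: F(p)=False p=False
G(F(p)) holds globally = False
First violation at position 4.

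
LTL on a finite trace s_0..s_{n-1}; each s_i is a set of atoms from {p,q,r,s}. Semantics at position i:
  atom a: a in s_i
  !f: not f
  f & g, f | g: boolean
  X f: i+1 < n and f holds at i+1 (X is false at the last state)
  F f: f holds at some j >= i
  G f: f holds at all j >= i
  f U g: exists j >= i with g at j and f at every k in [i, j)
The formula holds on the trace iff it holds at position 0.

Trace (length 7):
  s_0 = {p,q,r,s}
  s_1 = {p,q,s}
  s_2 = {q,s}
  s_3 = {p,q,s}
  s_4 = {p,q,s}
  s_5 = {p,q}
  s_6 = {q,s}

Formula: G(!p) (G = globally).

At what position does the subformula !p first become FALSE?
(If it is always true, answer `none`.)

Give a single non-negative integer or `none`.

s_0={p,q,r,s}: !p=False p=True
s_1={p,q,s}: !p=False p=True
s_2={q,s}: !p=True p=False
s_3={p,q,s}: !p=False p=True
s_4={p,q,s}: !p=False p=True
s_5={p,q}: !p=False p=True
s_6={q,s}: !p=True p=False
G(!p) holds globally = False
First violation at position 0.

Answer: 0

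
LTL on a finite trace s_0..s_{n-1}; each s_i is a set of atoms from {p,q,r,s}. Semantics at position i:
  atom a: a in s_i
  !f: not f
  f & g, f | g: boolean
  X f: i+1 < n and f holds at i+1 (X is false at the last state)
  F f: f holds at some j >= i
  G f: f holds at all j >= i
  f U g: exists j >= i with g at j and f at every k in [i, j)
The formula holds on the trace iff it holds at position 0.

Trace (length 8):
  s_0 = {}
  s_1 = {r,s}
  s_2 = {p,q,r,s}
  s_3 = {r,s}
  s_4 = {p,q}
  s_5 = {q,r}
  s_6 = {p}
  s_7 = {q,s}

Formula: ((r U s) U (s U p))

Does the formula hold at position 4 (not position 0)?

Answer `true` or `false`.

Answer: true

Derivation:
s_0={}: ((r U s) U (s U p))=False (r U s)=False r=False s=False (s U p)=False p=False
s_1={r,s}: ((r U s) U (s U p))=True (r U s)=True r=True s=True (s U p)=True p=False
s_2={p,q,r,s}: ((r U s) U (s U p))=True (r U s)=True r=True s=True (s U p)=True p=True
s_3={r,s}: ((r U s) U (s U p))=True (r U s)=True r=True s=True (s U p)=True p=False
s_4={p,q}: ((r U s) U (s U p))=True (r U s)=False r=False s=False (s U p)=True p=True
s_5={q,r}: ((r U s) U (s U p))=False (r U s)=False r=True s=False (s U p)=False p=False
s_6={p}: ((r U s) U (s U p))=True (r U s)=False r=False s=False (s U p)=True p=True
s_7={q,s}: ((r U s) U (s U p))=False (r U s)=True r=False s=True (s U p)=False p=False
Evaluating at position 4: result = True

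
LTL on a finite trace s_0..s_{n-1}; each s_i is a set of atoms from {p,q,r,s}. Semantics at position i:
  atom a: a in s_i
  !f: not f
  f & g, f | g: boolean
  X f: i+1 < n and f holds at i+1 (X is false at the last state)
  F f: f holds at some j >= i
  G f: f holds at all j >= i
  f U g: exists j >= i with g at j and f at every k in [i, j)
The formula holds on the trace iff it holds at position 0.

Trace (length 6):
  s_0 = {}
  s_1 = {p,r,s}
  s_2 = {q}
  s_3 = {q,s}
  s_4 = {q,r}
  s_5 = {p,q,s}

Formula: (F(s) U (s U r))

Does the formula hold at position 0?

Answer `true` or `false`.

Answer: true

Derivation:
s_0={}: (F(s) U (s U r))=True F(s)=True s=False (s U r)=False r=False
s_1={p,r,s}: (F(s) U (s U r))=True F(s)=True s=True (s U r)=True r=True
s_2={q}: (F(s) U (s U r))=True F(s)=True s=False (s U r)=False r=False
s_3={q,s}: (F(s) U (s U r))=True F(s)=True s=True (s U r)=True r=False
s_4={q,r}: (F(s) U (s U r))=True F(s)=True s=False (s U r)=True r=True
s_5={p,q,s}: (F(s) U (s U r))=False F(s)=True s=True (s U r)=False r=False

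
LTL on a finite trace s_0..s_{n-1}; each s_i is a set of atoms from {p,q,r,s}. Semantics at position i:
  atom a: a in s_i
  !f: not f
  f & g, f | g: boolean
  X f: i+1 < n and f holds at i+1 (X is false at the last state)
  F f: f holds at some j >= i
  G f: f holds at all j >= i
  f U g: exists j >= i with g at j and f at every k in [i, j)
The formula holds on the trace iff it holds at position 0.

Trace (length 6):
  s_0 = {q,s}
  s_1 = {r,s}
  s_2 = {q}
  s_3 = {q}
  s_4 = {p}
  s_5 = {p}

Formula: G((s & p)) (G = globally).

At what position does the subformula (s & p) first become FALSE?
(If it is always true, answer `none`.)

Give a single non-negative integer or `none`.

s_0={q,s}: (s & p)=False s=True p=False
s_1={r,s}: (s & p)=False s=True p=False
s_2={q}: (s & p)=False s=False p=False
s_3={q}: (s & p)=False s=False p=False
s_4={p}: (s & p)=False s=False p=True
s_5={p}: (s & p)=False s=False p=True
G((s & p)) holds globally = False
First violation at position 0.

Answer: 0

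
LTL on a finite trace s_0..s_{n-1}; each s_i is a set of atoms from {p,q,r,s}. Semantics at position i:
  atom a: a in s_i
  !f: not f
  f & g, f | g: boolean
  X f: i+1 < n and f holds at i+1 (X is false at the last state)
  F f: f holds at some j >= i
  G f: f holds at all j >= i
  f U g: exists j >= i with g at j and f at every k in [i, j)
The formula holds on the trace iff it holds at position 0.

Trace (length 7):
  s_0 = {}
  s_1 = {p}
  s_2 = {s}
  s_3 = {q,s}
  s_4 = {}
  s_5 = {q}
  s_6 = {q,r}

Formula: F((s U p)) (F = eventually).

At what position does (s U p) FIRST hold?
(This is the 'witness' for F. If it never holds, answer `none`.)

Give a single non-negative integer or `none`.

s_0={}: (s U p)=False s=False p=False
s_1={p}: (s U p)=True s=False p=True
s_2={s}: (s U p)=False s=True p=False
s_3={q,s}: (s U p)=False s=True p=False
s_4={}: (s U p)=False s=False p=False
s_5={q}: (s U p)=False s=False p=False
s_6={q,r}: (s U p)=False s=False p=False
F((s U p)) holds; first witness at position 1.

Answer: 1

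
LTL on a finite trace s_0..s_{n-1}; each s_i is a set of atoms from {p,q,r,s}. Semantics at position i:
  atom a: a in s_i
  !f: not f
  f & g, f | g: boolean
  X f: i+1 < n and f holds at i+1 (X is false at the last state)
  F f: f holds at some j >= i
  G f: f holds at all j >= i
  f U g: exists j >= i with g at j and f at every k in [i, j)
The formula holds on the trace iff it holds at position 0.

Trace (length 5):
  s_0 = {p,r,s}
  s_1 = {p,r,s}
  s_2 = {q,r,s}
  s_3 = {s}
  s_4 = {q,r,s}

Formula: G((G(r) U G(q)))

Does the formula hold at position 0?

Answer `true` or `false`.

s_0={p,r,s}: G((G(r) U G(q)))=False (G(r) U G(q))=False G(r)=False r=True G(q)=False q=False
s_1={p,r,s}: G((G(r) U G(q)))=False (G(r) U G(q))=False G(r)=False r=True G(q)=False q=False
s_2={q,r,s}: G((G(r) U G(q)))=False (G(r) U G(q))=False G(r)=False r=True G(q)=False q=True
s_3={s}: G((G(r) U G(q)))=False (G(r) U G(q))=False G(r)=False r=False G(q)=False q=False
s_4={q,r,s}: G((G(r) U G(q)))=True (G(r) U G(q))=True G(r)=True r=True G(q)=True q=True

Answer: false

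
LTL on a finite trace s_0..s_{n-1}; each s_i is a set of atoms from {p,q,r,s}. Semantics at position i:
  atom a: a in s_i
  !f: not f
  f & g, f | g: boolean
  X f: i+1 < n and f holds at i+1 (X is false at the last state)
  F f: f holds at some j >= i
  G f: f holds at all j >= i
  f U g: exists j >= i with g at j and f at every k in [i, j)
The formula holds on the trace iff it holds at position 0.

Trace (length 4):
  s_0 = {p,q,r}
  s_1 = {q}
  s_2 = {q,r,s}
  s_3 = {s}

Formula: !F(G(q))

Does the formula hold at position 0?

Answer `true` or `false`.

Answer: true

Derivation:
s_0={p,q,r}: !F(G(q))=True F(G(q))=False G(q)=False q=True
s_1={q}: !F(G(q))=True F(G(q))=False G(q)=False q=True
s_2={q,r,s}: !F(G(q))=True F(G(q))=False G(q)=False q=True
s_3={s}: !F(G(q))=True F(G(q))=False G(q)=False q=False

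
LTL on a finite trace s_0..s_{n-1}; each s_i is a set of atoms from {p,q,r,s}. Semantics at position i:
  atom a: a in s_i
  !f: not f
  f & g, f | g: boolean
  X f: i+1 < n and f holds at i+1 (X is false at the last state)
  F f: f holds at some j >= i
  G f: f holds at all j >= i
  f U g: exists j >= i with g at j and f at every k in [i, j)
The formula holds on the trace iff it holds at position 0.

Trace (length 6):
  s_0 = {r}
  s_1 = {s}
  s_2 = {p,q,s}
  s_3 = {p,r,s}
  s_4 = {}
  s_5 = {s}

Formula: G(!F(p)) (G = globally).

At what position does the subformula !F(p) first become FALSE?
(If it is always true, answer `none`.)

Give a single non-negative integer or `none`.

s_0={r}: !F(p)=False F(p)=True p=False
s_1={s}: !F(p)=False F(p)=True p=False
s_2={p,q,s}: !F(p)=False F(p)=True p=True
s_3={p,r,s}: !F(p)=False F(p)=True p=True
s_4={}: !F(p)=True F(p)=False p=False
s_5={s}: !F(p)=True F(p)=False p=False
G(!F(p)) holds globally = False
First violation at position 0.

Answer: 0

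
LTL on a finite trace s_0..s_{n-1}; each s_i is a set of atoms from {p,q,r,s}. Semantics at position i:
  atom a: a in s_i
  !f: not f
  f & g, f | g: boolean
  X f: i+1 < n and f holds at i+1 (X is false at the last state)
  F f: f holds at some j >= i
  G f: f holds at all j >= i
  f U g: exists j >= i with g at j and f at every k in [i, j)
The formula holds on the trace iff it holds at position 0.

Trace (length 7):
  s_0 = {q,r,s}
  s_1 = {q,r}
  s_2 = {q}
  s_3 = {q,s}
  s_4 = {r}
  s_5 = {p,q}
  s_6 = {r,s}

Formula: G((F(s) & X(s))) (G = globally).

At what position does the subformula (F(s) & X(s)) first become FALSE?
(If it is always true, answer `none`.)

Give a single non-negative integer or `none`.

s_0={q,r,s}: (F(s) & X(s))=False F(s)=True s=True X(s)=False
s_1={q,r}: (F(s) & X(s))=False F(s)=True s=False X(s)=False
s_2={q}: (F(s) & X(s))=True F(s)=True s=False X(s)=True
s_3={q,s}: (F(s) & X(s))=False F(s)=True s=True X(s)=False
s_4={r}: (F(s) & X(s))=False F(s)=True s=False X(s)=False
s_5={p,q}: (F(s) & X(s))=True F(s)=True s=False X(s)=True
s_6={r,s}: (F(s) & X(s))=False F(s)=True s=True X(s)=False
G((F(s) & X(s))) holds globally = False
First violation at position 0.

Answer: 0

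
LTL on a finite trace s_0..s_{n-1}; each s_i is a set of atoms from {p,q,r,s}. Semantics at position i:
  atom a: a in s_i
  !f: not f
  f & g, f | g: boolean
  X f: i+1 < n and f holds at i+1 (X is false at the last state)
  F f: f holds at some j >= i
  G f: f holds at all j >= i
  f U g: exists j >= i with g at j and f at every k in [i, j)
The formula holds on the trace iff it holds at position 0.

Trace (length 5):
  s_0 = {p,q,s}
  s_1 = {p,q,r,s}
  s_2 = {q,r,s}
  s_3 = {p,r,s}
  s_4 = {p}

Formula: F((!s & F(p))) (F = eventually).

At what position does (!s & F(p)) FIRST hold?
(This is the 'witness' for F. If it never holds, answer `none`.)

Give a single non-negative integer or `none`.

s_0={p,q,s}: (!s & F(p))=False !s=False s=True F(p)=True p=True
s_1={p,q,r,s}: (!s & F(p))=False !s=False s=True F(p)=True p=True
s_2={q,r,s}: (!s & F(p))=False !s=False s=True F(p)=True p=False
s_3={p,r,s}: (!s & F(p))=False !s=False s=True F(p)=True p=True
s_4={p}: (!s & F(p))=True !s=True s=False F(p)=True p=True
F((!s & F(p))) holds; first witness at position 4.

Answer: 4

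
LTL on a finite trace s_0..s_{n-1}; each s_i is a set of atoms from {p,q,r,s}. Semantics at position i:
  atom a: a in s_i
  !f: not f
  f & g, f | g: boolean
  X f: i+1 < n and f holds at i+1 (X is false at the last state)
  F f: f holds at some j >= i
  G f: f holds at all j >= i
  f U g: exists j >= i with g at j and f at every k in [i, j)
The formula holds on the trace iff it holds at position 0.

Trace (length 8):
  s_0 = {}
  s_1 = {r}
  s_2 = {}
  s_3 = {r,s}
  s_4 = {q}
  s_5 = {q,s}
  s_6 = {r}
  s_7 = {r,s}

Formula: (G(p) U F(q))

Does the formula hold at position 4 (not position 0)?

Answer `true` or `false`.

s_0={}: (G(p) U F(q))=True G(p)=False p=False F(q)=True q=False
s_1={r}: (G(p) U F(q))=True G(p)=False p=False F(q)=True q=False
s_2={}: (G(p) U F(q))=True G(p)=False p=False F(q)=True q=False
s_3={r,s}: (G(p) U F(q))=True G(p)=False p=False F(q)=True q=False
s_4={q}: (G(p) U F(q))=True G(p)=False p=False F(q)=True q=True
s_5={q,s}: (G(p) U F(q))=True G(p)=False p=False F(q)=True q=True
s_6={r}: (G(p) U F(q))=False G(p)=False p=False F(q)=False q=False
s_7={r,s}: (G(p) U F(q))=False G(p)=False p=False F(q)=False q=False
Evaluating at position 4: result = True

Answer: true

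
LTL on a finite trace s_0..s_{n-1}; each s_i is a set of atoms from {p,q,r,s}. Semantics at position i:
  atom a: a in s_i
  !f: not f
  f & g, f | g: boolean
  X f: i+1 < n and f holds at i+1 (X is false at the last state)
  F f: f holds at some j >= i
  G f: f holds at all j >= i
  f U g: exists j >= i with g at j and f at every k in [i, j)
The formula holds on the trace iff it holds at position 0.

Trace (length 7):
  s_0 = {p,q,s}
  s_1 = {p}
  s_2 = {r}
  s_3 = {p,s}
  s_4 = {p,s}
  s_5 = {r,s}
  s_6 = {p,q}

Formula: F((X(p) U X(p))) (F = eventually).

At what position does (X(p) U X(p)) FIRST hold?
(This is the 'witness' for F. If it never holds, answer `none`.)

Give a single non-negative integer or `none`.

s_0={p,q,s}: (X(p) U X(p))=True X(p)=True p=True
s_1={p}: (X(p) U X(p))=False X(p)=False p=True
s_2={r}: (X(p) U X(p))=True X(p)=True p=False
s_3={p,s}: (X(p) U X(p))=True X(p)=True p=True
s_4={p,s}: (X(p) U X(p))=False X(p)=False p=True
s_5={r,s}: (X(p) U X(p))=True X(p)=True p=False
s_6={p,q}: (X(p) U X(p))=False X(p)=False p=True
F((X(p) U X(p))) holds; first witness at position 0.

Answer: 0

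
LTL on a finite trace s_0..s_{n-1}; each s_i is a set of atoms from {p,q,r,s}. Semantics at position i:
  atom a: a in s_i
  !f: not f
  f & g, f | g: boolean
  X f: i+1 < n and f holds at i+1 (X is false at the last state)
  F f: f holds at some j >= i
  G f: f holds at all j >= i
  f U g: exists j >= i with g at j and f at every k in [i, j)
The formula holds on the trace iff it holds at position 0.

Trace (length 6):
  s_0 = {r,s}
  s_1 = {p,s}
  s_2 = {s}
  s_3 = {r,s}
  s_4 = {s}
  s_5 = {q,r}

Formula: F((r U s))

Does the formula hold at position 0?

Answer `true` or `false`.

Answer: true

Derivation:
s_0={r,s}: F((r U s))=True (r U s)=True r=True s=True
s_1={p,s}: F((r U s))=True (r U s)=True r=False s=True
s_2={s}: F((r U s))=True (r U s)=True r=False s=True
s_3={r,s}: F((r U s))=True (r U s)=True r=True s=True
s_4={s}: F((r U s))=True (r U s)=True r=False s=True
s_5={q,r}: F((r U s))=False (r U s)=False r=True s=False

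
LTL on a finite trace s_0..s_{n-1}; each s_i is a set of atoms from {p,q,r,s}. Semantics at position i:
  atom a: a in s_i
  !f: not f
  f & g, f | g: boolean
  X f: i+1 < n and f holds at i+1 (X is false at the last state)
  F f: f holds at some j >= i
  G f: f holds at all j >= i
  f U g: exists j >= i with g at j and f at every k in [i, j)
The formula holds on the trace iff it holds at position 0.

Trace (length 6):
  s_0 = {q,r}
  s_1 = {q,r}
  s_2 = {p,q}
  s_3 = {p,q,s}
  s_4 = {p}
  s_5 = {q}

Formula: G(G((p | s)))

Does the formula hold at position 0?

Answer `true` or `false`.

Answer: false

Derivation:
s_0={q,r}: G(G((p | s)))=False G((p | s))=False (p | s)=False p=False s=False
s_1={q,r}: G(G((p | s)))=False G((p | s))=False (p | s)=False p=False s=False
s_2={p,q}: G(G((p | s)))=False G((p | s))=False (p | s)=True p=True s=False
s_3={p,q,s}: G(G((p | s)))=False G((p | s))=False (p | s)=True p=True s=True
s_4={p}: G(G((p | s)))=False G((p | s))=False (p | s)=True p=True s=False
s_5={q}: G(G((p | s)))=False G((p | s))=False (p | s)=False p=False s=False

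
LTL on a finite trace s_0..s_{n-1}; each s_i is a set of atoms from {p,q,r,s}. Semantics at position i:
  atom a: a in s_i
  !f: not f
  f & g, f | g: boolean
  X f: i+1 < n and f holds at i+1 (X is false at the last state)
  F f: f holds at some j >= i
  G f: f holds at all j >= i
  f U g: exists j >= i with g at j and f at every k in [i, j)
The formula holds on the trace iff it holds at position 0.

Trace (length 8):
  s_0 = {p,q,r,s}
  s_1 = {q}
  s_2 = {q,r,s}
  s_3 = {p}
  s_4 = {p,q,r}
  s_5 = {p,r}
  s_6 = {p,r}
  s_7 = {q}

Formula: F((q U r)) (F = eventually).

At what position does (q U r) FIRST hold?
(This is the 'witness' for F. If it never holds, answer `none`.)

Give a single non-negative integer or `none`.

s_0={p,q,r,s}: (q U r)=True q=True r=True
s_1={q}: (q U r)=True q=True r=False
s_2={q,r,s}: (q U r)=True q=True r=True
s_3={p}: (q U r)=False q=False r=False
s_4={p,q,r}: (q U r)=True q=True r=True
s_5={p,r}: (q U r)=True q=False r=True
s_6={p,r}: (q U r)=True q=False r=True
s_7={q}: (q U r)=False q=True r=False
F((q U r)) holds; first witness at position 0.

Answer: 0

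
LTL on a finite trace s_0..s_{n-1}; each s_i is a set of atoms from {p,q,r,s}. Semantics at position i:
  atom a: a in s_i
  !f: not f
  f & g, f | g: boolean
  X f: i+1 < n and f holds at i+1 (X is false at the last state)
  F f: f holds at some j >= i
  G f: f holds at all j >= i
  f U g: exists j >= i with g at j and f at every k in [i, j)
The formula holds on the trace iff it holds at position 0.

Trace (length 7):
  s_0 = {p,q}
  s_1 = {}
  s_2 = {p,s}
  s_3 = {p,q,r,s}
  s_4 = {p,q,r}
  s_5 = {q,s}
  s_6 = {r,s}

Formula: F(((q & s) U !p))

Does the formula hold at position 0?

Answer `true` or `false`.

Answer: true

Derivation:
s_0={p,q}: F(((q & s) U !p))=True ((q & s) U !p)=False (q & s)=False q=True s=False !p=False p=True
s_1={}: F(((q & s) U !p))=True ((q & s) U !p)=True (q & s)=False q=False s=False !p=True p=False
s_2={p,s}: F(((q & s) U !p))=True ((q & s) U !p)=False (q & s)=False q=False s=True !p=False p=True
s_3={p,q,r,s}: F(((q & s) U !p))=True ((q & s) U !p)=False (q & s)=True q=True s=True !p=False p=True
s_4={p,q,r}: F(((q & s) U !p))=True ((q & s) U !p)=False (q & s)=False q=True s=False !p=False p=True
s_5={q,s}: F(((q & s) U !p))=True ((q & s) U !p)=True (q & s)=True q=True s=True !p=True p=False
s_6={r,s}: F(((q & s) U !p))=True ((q & s) U !p)=True (q & s)=False q=False s=True !p=True p=False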